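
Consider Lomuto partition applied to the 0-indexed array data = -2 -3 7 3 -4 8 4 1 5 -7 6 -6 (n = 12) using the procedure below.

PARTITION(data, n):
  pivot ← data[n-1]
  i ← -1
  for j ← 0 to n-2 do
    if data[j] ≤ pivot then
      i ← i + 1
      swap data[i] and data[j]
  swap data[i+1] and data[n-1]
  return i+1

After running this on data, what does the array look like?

pivot = data[11] = -6; i = -1
j=0: data[0]=-2 > -6 → no swap
j=1: data[1]=-3 > -6 → no swap
j=2: data[2]=7 > -6 → no swap
j=3: data[3]=3 > -6 → no swap
j=4: data[4]=-4 > -6 → no swap
j=5: data[5]=8 > -6 → no swap
j=6: data[6]=4 > -6 → no swap
j=7: data[7]=1 > -6 → no swap
j=8: data[8]=5 > -6 → no swap
j=9: data[9]=-7 ≤ -6 → i=0, swap data[0],data[9] → -7 -3 7 3 -4 8 4 1 5 -2 6 -6
j=10: data[10]=6 > -6 → no swap
final swap data[1],data[11] → -7 -6 7 3 -4 8 4 1 5 -2 6 -3; return 1

-7 -6 7 3 -4 8 4 1 5 -2 6 -3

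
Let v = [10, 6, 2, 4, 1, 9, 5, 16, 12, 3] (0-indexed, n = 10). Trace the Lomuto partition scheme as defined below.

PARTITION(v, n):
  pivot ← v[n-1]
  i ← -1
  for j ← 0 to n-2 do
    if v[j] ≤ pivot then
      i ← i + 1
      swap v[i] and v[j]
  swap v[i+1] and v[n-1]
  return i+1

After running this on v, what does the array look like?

[2, 1, 3, 4, 6, 9, 5, 16, 12, 10]

pivot = v[9] = 3; i = -1
j=0: v[0]=10 > 3 → no swap
j=1: v[1]=6 > 3 → no swap
j=2: v[2]=2 ≤ 3 → i=0, swap v[0],v[2] → [2, 6, 10, 4, 1, 9, 5, 16, 12, 3]
j=3: v[3]=4 > 3 → no swap
j=4: v[4]=1 ≤ 3 → i=1, swap v[1],v[4] → [2, 1, 10, 4, 6, 9, 5, 16, 12, 3]
j=5: v[5]=9 > 3 → no swap
j=6: v[6]=5 > 3 → no swap
j=7: v[7]=16 > 3 → no swap
j=8: v[8]=12 > 3 → no swap
final swap v[2],v[9] → [2, 1, 3, 4, 6, 9, 5, 16, 12, 10]; return 2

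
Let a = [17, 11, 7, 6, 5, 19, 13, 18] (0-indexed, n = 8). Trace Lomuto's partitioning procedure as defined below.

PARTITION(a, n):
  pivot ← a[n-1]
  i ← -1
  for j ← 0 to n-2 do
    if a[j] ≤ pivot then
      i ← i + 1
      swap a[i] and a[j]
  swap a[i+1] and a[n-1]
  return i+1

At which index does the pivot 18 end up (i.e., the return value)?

6

pivot = a[7] = 18; i = -1
j=0: a[0]=17 ≤ 18 → i=0, swap a[0],a[0] (no change) → [17, 11, 7, 6, 5, 19, 13, 18]
j=1: a[1]=11 ≤ 18 → i=1, swap a[1],a[1] (no change) → [17, 11, 7, 6, 5, 19, 13, 18]
j=2: a[2]=7 ≤ 18 → i=2, swap a[2],a[2] (no change) → [17, 11, 7, 6, 5, 19, 13, 18]
j=3: a[3]=6 ≤ 18 → i=3, swap a[3],a[3] (no change) → [17, 11, 7, 6, 5, 19, 13, 18]
j=4: a[4]=5 ≤ 18 → i=4, swap a[4],a[4] (no change) → [17, 11, 7, 6, 5, 19, 13, 18]
j=5: a[5]=19 > 18 → no swap
j=6: a[6]=13 ≤ 18 → i=5, swap a[5],a[6] → [17, 11, 7, 6, 5, 13, 19, 18]
final swap a[6],a[7] → [17, 11, 7, 6, 5, 13, 18, 19]; return 6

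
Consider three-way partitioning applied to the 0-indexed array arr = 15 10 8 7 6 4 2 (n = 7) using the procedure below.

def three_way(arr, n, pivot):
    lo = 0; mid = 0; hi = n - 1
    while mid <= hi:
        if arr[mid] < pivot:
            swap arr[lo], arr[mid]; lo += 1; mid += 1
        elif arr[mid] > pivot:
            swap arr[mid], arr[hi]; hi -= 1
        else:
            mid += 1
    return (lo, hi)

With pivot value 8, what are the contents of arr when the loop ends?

2 4 7 6 8 10 15

pivot = 8; lo=0, mid=0, hi=6
arr[mid]=15>8: swap arr[0],arr[6]; hi=5 → 2 10 8 7 6 4 15
arr[mid]=2<8: swap arr[0],arr[0]; lo=1,mid=1 → 2 10 8 7 6 4 15
arr[mid]=10>8: swap arr[1],arr[5]; hi=4 → 2 4 8 7 6 10 15
arr[mid]=4<8: swap arr[1],arr[1]; lo=2,mid=2 → 2 4 8 7 6 10 15
arr[mid]=8=8: mid=3
arr[mid]=7<8: swap arr[2],arr[3]; lo=3,mid=4 → 2 4 7 8 6 10 15
arr[mid]=6<8: swap arr[3],arr[4]; lo=4,mid=5 → 2 4 7 6 8 10 15
end: lo=4, hi=4; arr = 2 4 7 6 8 10 15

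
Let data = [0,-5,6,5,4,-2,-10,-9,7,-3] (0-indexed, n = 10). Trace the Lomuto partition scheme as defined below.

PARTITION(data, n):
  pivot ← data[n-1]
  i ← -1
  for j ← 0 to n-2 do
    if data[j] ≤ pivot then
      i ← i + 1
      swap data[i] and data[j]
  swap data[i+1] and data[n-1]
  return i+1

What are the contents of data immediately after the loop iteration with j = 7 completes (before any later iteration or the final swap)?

pivot=-3, i=-1
j=0: 0>-3, skip
j=1: -5≤-3, i=0, swap(0,1) ⇒ [-5,0,6,5,4,-2,-10,-9,7,-3]
j=2: 6>-3, skip
j=3: 5>-3, skip
j=4: 4>-3, skip
j=5: -2>-3, skip
j=6: -10≤-3, i=1, swap(1,6) ⇒ [-5,-10,6,5,4,-2,0,-9,7,-3]
j=7: -9≤-3, i=2, swap(2,7) ⇒ [-5,-10,-9,5,4,-2,0,6,7,-3]
(after j=7) data = [-5,-10,-9,5,4,-2,0,6,7,-3]

[-5,-10,-9,5,4,-2,0,6,7,-3]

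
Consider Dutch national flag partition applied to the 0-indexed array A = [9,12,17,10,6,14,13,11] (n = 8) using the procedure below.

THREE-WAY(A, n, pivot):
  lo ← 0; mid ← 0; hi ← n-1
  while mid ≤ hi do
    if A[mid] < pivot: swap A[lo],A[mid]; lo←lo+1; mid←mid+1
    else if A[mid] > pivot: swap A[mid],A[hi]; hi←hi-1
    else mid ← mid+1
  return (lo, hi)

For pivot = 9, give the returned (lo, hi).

lo=0 mid=0 hi=7
9=9: mid=1
12>9: swap(1,7), hi=6 ⇒ [9,11,17,10,6,14,13,12]
11>9: swap(1,6), hi=5 ⇒ [9,13,17,10,6,14,11,12]
13>9: swap(1,5), hi=4 ⇒ [9,14,17,10,6,13,11,12]
14>9: swap(1,4), hi=3 ⇒ [9,6,17,10,14,13,11,12]
6<9: swap(0,1), lo=1 mid=2 ⇒ [6,9,17,10,14,13,11,12]
17>9: swap(2,3), hi=2 ⇒ [6,9,10,17,14,13,11,12]
10>9: swap(2,2), hi=1 ⇒ [6,9,10,17,14,13,11,12]
done. lo=1 hi=1; A=[6,9,10,17,14,13,11,12]

(1, 1)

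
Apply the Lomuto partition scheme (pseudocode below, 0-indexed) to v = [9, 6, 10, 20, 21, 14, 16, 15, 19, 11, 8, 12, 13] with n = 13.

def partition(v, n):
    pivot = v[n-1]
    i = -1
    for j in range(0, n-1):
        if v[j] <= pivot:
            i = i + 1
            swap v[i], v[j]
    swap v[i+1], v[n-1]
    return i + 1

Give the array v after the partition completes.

[9, 6, 10, 11, 8, 12, 13, 15, 19, 20, 21, 14, 16]

pivot=13, i=-1
j=0: 9≤13, i=0, swap(0,0) ⇒ [9, 6, 10, 20, 21, 14, 16, 15, 19, 11, 8, 12, 13]
j=1: 6≤13, i=1, swap(1,1) ⇒ [9, 6, 10, 20, 21, 14, 16, 15, 19, 11, 8, 12, 13]
j=2: 10≤13, i=2, swap(2,2) ⇒ [9, 6, 10, 20, 21, 14, 16, 15, 19, 11, 8, 12, 13]
j=3: 20>13, skip
j=4: 21>13, skip
j=5: 14>13, skip
j=6: 16>13, skip
j=7: 15>13, skip
j=8: 19>13, skip
j=9: 11≤13, i=3, swap(3,9) ⇒ [9, 6, 10, 11, 21, 14, 16, 15, 19, 20, 8, 12, 13]
j=10: 8≤13, i=4, swap(4,10) ⇒ [9, 6, 10, 11, 8, 14, 16, 15, 19, 20, 21, 12, 13]
j=11: 12≤13, i=5, swap(5,11) ⇒ [9, 6, 10, 11, 8, 12, 16, 15, 19, 20, 21, 14, 13]
swap(6,12) ⇒ [9, 6, 10, 11, 8, 12, 13, 15, 19, 20, 21, 14, 16]; return 6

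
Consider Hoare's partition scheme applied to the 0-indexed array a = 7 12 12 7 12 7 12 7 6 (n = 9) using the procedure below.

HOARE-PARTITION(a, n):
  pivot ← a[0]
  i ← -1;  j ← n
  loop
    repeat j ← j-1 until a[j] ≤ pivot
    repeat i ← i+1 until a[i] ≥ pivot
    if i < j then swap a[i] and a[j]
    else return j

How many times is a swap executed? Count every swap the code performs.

pivot = a[0] = 7; i = -1, j = 9
j→8 (a[8]=6≤7), i→0 (a[0]=7≥7); i<j, swap → 6 12 12 7 12 7 12 7 7
j→7 (a[7]=7≤7), i→1 (a[1]=12≥7); i<j, swap → 6 7 12 7 12 7 12 12 7
j→5 (a[5]=7≤7), i→2 (a[2]=12≥7); i<j, swap → 6 7 7 7 12 12 12 12 7
j→3, i→3; i≥j, return j=3. a = 6 7 7 7 12 12 12 12 7

3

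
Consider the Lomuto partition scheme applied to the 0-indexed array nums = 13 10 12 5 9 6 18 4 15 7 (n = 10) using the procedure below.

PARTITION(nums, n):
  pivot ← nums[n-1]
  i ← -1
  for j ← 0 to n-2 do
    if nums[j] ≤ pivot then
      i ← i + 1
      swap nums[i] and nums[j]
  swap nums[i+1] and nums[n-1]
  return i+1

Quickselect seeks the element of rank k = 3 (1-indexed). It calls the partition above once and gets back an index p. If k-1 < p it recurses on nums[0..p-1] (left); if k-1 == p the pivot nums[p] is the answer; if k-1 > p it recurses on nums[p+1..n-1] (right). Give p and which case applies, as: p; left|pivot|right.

pivot = nums[9] = 7; i = -1
j=0: nums[0]=13 > 7 → no swap
j=1: nums[1]=10 > 7 → no swap
j=2: nums[2]=12 > 7 → no swap
j=3: nums[3]=5 ≤ 7 → i=0, swap nums[0],nums[3] → 5 10 12 13 9 6 18 4 15 7
j=4: nums[4]=9 > 7 → no swap
j=5: nums[5]=6 ≤ 7 → i=1, swap nums[1],nums[5] → 5 6 12 13 9 10 18 4 15 7
j=6: nums[6]=18 > 7 → no swap
j=7: nums[7]=4 ≤ 7 → i=2, swap nums[2],nums[7] → 5 6 4 13 9 10 18 12 15 7
j=8: nums[8]=15 > 7 → no swap
final swap nums[3],nums[9] → 5 6 4 7 9 10 18 12 15 13; return 3
p = 3; k-1 = 2 < 3 ⇒ left

3; left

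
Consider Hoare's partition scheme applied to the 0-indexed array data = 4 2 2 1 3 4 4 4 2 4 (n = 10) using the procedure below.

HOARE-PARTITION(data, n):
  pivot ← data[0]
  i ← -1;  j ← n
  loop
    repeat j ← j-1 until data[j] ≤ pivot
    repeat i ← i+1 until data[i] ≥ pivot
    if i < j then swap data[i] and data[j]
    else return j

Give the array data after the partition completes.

pivot=4
j stops at 9 (4), i stops at 0 (4); swap ⇒ 4 2 2 1 3 4 4 4 2 4
j stops at 8 (2), i stops at 5 (4); swap ⇒ 4 2 2 1 3 2 4 4 4 4
j stops at 7 (4), i stops at 6 (4); swap ⇒ 4 2 2 1 3 2 4 4 4 4
j stops at 6, i stops at 7; i≥j ⇒ return 6. data=4 2 2 1 3 2 4 4 4 4

4 2 2 1 3 2 4 4 4 4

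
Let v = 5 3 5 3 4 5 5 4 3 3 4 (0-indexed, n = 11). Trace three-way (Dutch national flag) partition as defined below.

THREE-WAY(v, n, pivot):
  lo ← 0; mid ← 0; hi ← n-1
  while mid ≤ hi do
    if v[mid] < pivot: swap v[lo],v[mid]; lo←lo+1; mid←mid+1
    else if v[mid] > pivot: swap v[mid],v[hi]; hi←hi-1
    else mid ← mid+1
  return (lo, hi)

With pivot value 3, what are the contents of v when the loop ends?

pivot = 3; lo=0, mid=0, hi=10
v[mid]=5>3: swap v[0],v[10]; hi=9 → 4 3 5 3 4 5 5 4 3 3 5
v[mid]=4>3: swap v[0],v[9]; hi=8 → 3 3 5 3 4 5 5 4 3 4 5
v[mid]=3=3: mid=1
v[mid]=3=3: mid=2
v[mid]=5>3: swap v[2],v[8]; hi=7 → 3 3 3 3 4 5 5 4 5 4 5
v[mid]=3=3: mid=3
v[mid]=3=3: mid=4
v[mid]=4>3: swap v[4],v[7]; hi=6 → 3 3 3 3 4 5 5 4 5 4 5
v[mid]=4>3: swap v[4],v[6]; hi=5 → 3 3 3 3 5 5 4 4 5 4 5
v[mid]=5>3: swap v[4],v[5]; hi=4 → 3 3 3 3 5 5 4 4 5 4 5
v[mid]=5>3: swap v[4],v[4]; hi=3 → 3 3 3 3 5 5 4 4 5 4 5
end: lo=0, hi=3; v = 3 3 3 3 5 5 4 4 5 4 5

3 3 3 3 5 5 4 4 5 4 5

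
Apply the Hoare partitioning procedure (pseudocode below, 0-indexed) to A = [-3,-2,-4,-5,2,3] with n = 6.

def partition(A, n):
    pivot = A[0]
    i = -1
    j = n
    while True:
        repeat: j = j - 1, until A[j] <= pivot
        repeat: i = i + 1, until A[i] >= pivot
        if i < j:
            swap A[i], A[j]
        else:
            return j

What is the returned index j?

1

pivot = A[0] = -3; i = -1, j = 6
j→3 (A[3]=-5≤-3), i→0 (A[0]=-3≥-3); i<j, swap → [-5,-2,-4,-3,2,3]
j→2 (A[2]=-4≤-3), i→1 (A[1]=-2≥-3); i<j, swap → [-5,-4,-2,-3,2,3]
j→1, i→2; i≥j, return j=1. A = [-5,-4,-2,-3,2,3]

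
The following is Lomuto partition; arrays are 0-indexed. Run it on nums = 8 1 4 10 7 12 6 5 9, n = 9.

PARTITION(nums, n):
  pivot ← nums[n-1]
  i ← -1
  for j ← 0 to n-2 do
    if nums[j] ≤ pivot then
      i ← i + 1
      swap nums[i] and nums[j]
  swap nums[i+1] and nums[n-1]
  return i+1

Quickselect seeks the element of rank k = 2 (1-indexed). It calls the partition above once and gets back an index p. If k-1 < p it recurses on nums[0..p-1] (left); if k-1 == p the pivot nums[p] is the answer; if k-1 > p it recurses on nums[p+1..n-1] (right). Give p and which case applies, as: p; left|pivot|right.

pivot = nums[8] = 9; i = -1
j=0: nums[0]=8 ≤ 9 → i=0, swap nums[0],nums[0] (no change) → 8 1 4 10 7 12 6 5 9
j=1: nums[1]=1 ≤ 9 → i=1, swap nums[1],nums[1] (no change) → 8 1 4 10 7 12 6 5 9
j=2: nums[2]=4 ≤ 9 → i=2, swap nums[2],nums[2] (no change) → 8 1 4 10 7 12 6 5 9
j=3: nums[3]=10 > 9 → no swap
j=4: nums[4]=7 ≤ 9 → i=3, swap nums[3],nums[4] → 8 1 4 7 10 12 6 5 9
j=5: nums[5]=12 > 9 → no swap
j=6: nums[6]=6 ≤ 9 → i=4, swap nums[4],nums[6] → 8 1 4 7 6 12 10 5 9
j=7: nums[7]=5 ≤ 9 → i=5, swap nums[5],nums[7] → 8 1 4 7 6 5 10 12 9
final swap nums[6],nums[8] → 8 1 4 7 6 5 9 12 10; return 6
p = 6; k-1 = 1 < 6 ⇒ left

6; left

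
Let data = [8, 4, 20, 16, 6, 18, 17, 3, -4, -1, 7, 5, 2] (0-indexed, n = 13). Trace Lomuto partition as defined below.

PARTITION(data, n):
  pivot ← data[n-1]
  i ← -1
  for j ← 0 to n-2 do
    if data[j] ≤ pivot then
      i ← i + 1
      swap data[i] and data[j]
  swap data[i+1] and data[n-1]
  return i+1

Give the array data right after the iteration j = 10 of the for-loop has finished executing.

pivot = data[12] = 2; i = -1
j=0: data[0]=8 > 2 → no swap
j=1: data[1]=4 > 2 → no swap
j=2: data[2]=20 > 2 → no swap
j=3: data[3]=16 > 2 → no swap
j=4: data[4]=6 > 2 → no swap
j=5: data[5]=18 > 2 → no swap
j=6: data[6]=17 > 2 → no swap
j=7: data[7]=3 > 2 → no swap
j=8: data[8]=-4 ≤ 2 → i=0, swap data[0],data[8] → [-4, 4, 20, 16, 6, 18, 17, 3, 8, -1, 7, 5, 2]
j=9: data[9]=-1 ≤ 2 → i=1, swap data[1],data[9] → [-4, -1, 20, 16, 6, 18, 17, 3, 8, 4, 7, 5, 2]
j=10: data[10]=7 > 2 → no swap
(after j=10) data = [-4, -1, 20, 16, 6, 18, 17, 3, 8, 4, 7, 5, 2]

[-4, -1, 20, 16, 6, 18, 17, 3, 8, 4, 7, 5, 2]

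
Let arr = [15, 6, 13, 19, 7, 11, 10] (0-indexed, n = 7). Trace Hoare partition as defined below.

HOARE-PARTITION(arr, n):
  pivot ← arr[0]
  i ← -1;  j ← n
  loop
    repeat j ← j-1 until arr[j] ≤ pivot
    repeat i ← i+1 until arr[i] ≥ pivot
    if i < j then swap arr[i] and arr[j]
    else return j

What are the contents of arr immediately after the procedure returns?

pivot=15
j stops at 6 (10), i stops at 0 (15); swap ⇒ [10, 6, 13, 19, 7, 11, 15]
j stops at 5 (11), i stops at 3 (19); swap ⇒ [10, 6, 13, 11, 7, 19, 15]
j stops at 4, i stops at 5; i≥j ⇒ return 4. arr=[10, 6, 13, 11, 7, 19, 15]

[10, 6, 13, 11, 7, 19, 15]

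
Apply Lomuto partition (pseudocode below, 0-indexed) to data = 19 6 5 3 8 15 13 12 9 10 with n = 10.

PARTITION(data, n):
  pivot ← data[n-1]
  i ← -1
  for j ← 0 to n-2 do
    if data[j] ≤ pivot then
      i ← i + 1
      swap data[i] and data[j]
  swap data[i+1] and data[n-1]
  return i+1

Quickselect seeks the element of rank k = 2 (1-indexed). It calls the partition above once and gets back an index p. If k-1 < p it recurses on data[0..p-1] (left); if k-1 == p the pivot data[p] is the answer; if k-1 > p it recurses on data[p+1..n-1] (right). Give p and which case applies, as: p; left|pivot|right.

pivot=10, i=-1
j=0: 19>10, skip
j=1: 6≤10, i=0, swap(0,1) ⇒ 6 19 5 3 8 15 13 12 9 10
j=2: 5≤10, i=1, swap(1,2) ⇒ 6 5 19 3 8 15 13 12 9 10
j=3: 3≤10, i=2, swap(2,3) ⇒ 6 5 3 19 8 15 13 12 9 10
j=4: 8≤10, i=3, swap(3,4) ⇒ 6 5 3 8 19 15 13 12 9 10
j=5: 15>10, skip
j=6: 13>10, skip
j=7: 12>10, skip
j=8: 9≤10, i=4, swap(4,8) ⇒ 6 5 3 8 9 15 13 12 19 10
swap(5,9) ⇒ 6 5 3 8 9 10 13 12 19 15; return 5
p = 5; k-1 = 1 < 5 ⇒ left

5; left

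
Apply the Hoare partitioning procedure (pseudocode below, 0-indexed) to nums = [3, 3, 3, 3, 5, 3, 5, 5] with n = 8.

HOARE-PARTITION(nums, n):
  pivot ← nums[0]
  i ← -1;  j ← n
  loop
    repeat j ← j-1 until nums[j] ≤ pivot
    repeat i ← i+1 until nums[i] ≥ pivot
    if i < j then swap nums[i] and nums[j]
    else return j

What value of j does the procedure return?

2

pivot = nums[0] = 3; i = -1, j = 8
j→5 (nums[5]=3≤3), i→0 (nums[0]=3≥3); i<j, swap → [3, 3, 3, 3, 5, 3, 5, 5]
j→3 (nums[3]=3≤3), i→1 (nums[1]=3≥3); i<j, swap → [3, 3, 3, 3, 5, 3, 5, 5]
j→2, i→2; i≥j, return j=2. nums = [3, 3, 3, 3, 5, 3, 5, 5]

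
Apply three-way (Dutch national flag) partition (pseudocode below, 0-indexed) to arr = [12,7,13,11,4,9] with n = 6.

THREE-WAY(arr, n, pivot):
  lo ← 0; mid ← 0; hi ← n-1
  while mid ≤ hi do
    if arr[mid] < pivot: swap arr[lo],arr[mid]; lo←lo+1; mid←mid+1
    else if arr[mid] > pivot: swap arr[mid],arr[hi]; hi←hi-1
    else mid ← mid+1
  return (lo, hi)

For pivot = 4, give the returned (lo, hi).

pivot = 4; lo=0, mid=0, hi=5
arr[mid]=12>4: swap arr[0],arr[5]; hi=4 → [9,7,13,11,4,12]
arr[mid]=9>4: swap arr[0],arr[4]; hi=3 → [4,7,13,11,9,12]
arr[mid]=4=4: mid=1
arr[mid]=7>4: swap arr[1],arr[3]; hi=2 → [4,11,13,7,9,12]
arr[mid]=11>4: swap arr[1],arr[2]; hi=1 → [4,13,11,7,9,12]
arr[mid]=13>4: swap arr[1],arr[1]; hi=0 → [4,13,11,7,9,12]
end: lo=0, hi=0; arr = [4,13,11,7,9,12]

(0, 0)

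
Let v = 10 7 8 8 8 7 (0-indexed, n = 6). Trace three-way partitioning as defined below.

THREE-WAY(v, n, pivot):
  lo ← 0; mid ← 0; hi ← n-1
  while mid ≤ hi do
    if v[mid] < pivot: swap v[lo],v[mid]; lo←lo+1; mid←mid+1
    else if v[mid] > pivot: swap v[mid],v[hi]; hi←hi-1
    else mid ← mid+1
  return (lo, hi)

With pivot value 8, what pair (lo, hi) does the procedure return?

pivot = 8; lo=0, mid=0, hi=5
v[mid]=10>8: swap v[0],v[5]; hi=4 → 7 7 8 8 8 10
v[mid]=7<8: swap v[0],v[0]; lo=1,mid=1 → 7 7 8 8 8 10
v[mid]=7<8: swap v[1],v[1]; lo=2,mid=2 → 7 7 8 8 8 10
v[mid]=8=8: mid=3
v[mid]=8=8: mid=4
v[mid]=8=8: mid=5
end: lo=2, hi=4; v = 7 7 8 8 8 10

(2, 4)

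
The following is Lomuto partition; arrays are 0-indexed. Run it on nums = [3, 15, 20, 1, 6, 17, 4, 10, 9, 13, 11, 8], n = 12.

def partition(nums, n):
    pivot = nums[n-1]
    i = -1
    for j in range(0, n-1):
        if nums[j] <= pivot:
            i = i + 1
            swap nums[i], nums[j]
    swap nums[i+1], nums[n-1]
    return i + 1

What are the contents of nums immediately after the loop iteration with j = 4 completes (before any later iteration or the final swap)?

pivot=8, i=-1
j=0: 3≤8, i=0, swap(0,0) ⇒ [3, 15, 20, 1, 6, 17, 4, 10, 9, 13, 11, 8]
j=1: 15>8, skip
j=2: 20>8, skip
j=3: 1≤8, i=1, swap(1,3) ⇒ [3, 1, 20, 15, 6, 17, 4, 10, 9, 13, 11, 8]
j=4: 6≤8, i=2, swap(2,4) ⇒ [3, 1, 6, 15, 20, 17, 4, 10, 9, 13, 11, 8]
(after j=4) nums = [3, 1, 6, 15, 20, 17, 4, 10, 9, 13, 11, 8]

[3, 1, 6, 15, 20, 17, 4, 10, 9, 13, 11, 8]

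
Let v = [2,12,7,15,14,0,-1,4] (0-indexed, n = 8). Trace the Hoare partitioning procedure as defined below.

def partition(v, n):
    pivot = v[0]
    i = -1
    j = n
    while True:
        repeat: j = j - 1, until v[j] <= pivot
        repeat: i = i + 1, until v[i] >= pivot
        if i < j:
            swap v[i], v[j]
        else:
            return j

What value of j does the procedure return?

pivot = v[0] = 2; i = -1, j = 8
j→6 (v[6]=-1≤2), i→0 (v[0]=2≥2); i<j, swap → [-1,12,7,15,14,0,2,4]
j→5 (v[5]=0≤2), i→1 (v[1]=12≥2); i<j, swap → [-1,0,7,15,14,12,2,4]
j→1, i→2; i≥j, return j=1. v = [-1,0,7,15,14,12,2,4]

1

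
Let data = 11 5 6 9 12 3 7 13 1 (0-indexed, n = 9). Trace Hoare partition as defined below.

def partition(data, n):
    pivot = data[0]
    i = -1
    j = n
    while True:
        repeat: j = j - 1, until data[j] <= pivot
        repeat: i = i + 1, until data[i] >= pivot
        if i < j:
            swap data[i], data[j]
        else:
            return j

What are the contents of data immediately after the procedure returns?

pivot = data[0] = 11; i = -1, j = 9
j→8 (data[8]=1≤11), i→0 (data[0]=11≥11); i<j, swap → 1 5 6 9 12 3 7 13 11
j→6 (data[6]=7≤11), i→4 (data[4]=12≥11); i<j, swap → 1 5 6 9 7 3 12 13 11
j→5, i→6; i≥j, return j=5. data = 1 5 6 9 7 3 12 13 11

1 5 6 9 7 3 12 13 11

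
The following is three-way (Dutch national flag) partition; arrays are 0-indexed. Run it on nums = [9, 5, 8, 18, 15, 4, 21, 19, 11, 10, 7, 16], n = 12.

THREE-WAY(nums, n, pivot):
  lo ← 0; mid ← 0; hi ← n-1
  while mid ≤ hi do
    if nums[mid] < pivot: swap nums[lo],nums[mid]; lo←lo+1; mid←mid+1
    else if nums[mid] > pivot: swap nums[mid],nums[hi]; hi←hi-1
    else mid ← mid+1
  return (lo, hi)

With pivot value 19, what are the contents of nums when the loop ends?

[9, 5, 8, 18, 15, 4, 16, 11, 10, 7, 19, 21]

pivot = 19; lo=0, mid=0, hi=11
nums[mid]=9<19: swap nums[0],nums[0]; lo=1,mid=1 → [9, 5, 8, 18, 15, 4, 21, 19, 11, 10, 7, 16]
nums[mid]=5<19: swap nums[1],nums[1]; lo=2,mid=2 → [9, 5, 8, 18, 15, 4, 21, 19, 11, 10, 7, 16]
nums[mid]=8<19: swap nums[2],nums[2]; lo=3,mid=3 → [9, 5, 8, 18, 15, 4, 21, 19, 11, 10, 7, 16]
nums[mid]=18<19: swap nums[3],nums[3]; lo=4,mid=4 → [9, 5, 8, 18, 15, 4, 21, 19, 11, 10, 7, 16]
nums[mid]=15<19: swap nums[4],nums[4]; lo=5,mid=5 → [9, 5, 8, 18, 15, 4, 21, 19, 11, 10, 7, 16]
nums[mid]=4<19: swap nums[5],nums[5]; lo=6,mid=6 → [9, 5, 8, 18, 15, 4, 21, 19, 11, 10, 7, 16]
nums[mid]=21>19: swap nums[6],nums[11]; hi=10 → [9, 5, 8, 18, 15, 4, 16, 19, 11, 10, 7, 21]
nums[mid]=16<19: swap nums[6],nums[6]; lo=7,mid=7 → [9, 5, 8, 18, 15, 4, 16, 19, 11, 10, 7, 21]
nums[mid]=19=19: mid=8
nums[mid]=11<19: swap nums[7],nums[8]; lo=8,mid=9 → [9, 5, 8, 18, 15, 4, 16, 11, 19, 10, 7, 21]
nums[mid]=10<19: swap nums[8],nums[9]; lo=9,mid=10 → [9, 5, 8, 18, 15, 4, 16, 11, 10, 19, 7, 21]
nums[mid]=7<19: swap nums[9],nums[10]; lo=10,mid=11 → [9, 5, 8, 18, 15, 4, 16, 11, 10, 7, 19, 21]
end: lo=10, hi=10; nums = [9, 5, 8, 18, 15, 4, 16, 11, 10, 7, 19, 21]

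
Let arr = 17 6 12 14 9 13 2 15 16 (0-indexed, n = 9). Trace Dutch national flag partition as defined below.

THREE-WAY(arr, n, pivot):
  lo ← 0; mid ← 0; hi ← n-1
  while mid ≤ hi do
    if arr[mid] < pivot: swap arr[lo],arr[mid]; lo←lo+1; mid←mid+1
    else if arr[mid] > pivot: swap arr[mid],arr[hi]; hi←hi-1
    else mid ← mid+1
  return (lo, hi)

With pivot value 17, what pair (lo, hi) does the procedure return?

pivot = 17; lo=0, mid=0, hi=8
arr[mid]=17=17: mid=1
arr[mid]=6<17: swap arr[0],arr[1]; lo=1,mid=2 → 6 17 12 14 9 13 2 15 16
arr[mid]=12<17: swap arr[1],arr[2]; lo=2,mid=3 → 6 12 17 14 9 13 2 15 16
arr[mid]=14<17: swap arr[2],arr[3]; lo=3,mid=4 → 6 12 14 17 9 13 2 15 16
arr[mid]=9<17: swap arr[3],arr[4]; lo=4,mid=5 → 6 12 14 9 17 13 2 15 16
arr[mid]=13<17: swap arr[4],arr[5]; lo=5,mid=6 → 6 12 14 9 13 17 2 15 16
arr[mid]=2<17: swap arr[5],arr[6]; lo=6,mid=7 → 6 12 14 9 13 2 17 15 16
arr[mid]=15<17: swap arr[6],arr[7]; lo=7,mid=8 → 6 12 14 9 13 2 15 17 16
arr[mid]=16<17: swap arr[7],arr[8]; lo=8,mid=9 → 6 12 14 9 13 2 15 16 17
end: lo=8, hi=8; arr = 6 12 14 9 13 2 15 16 17

(8, 8)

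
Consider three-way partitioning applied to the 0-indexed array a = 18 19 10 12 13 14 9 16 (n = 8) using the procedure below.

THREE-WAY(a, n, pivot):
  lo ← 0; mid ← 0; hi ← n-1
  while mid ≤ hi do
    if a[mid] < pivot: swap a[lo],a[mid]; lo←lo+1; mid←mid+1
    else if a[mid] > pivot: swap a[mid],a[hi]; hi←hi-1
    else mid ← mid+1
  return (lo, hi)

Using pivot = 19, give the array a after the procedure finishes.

pivot = 19; lo=0, mid=0, hi=7
a[mid]=18<19: swap a[0],a[0]; lo=1,mid=1 → 18 19 10 12 13 14 9 16
a[mid]=19=19: mid=2
a[mid]=10<19: swap a[1],a[2]; lo=2,mid=3 → 18 10 19 12 13 14 9 16
a[mid]=12<19: swap a[2],a[3]; lo=3,mid=4 → 18 10 12 19 13 14 9 16
a[mid]=13<19: swap a[3],a[4]; lo=4,mid=5 → 18 10 12 13 19 14 9 16
a[mid]=14<19: swap a[4],a[5]; lo=5,mid=6 → 18 10 12 13 14 19 9 16
a[mid]=9<19: swap a[5],a[6]; lo=6,mid=7 → 18 10 12 13 14 9 19 16
a[mid]=16<19: swap a[6],a[7]; lo=7,mid=8 → 18 10 12 13 14 9 16 19
end: lo=7, hi=7; a = 18 10 12 13 14 9 16 19

18 10 12 13 14 9 16 19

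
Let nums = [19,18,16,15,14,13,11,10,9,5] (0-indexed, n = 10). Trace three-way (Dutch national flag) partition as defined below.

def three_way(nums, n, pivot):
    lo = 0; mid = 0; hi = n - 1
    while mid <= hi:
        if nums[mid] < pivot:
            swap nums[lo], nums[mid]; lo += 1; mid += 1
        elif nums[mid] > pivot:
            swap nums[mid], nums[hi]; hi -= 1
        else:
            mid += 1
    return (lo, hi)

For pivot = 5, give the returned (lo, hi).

(0, 0)

lo=0 mid=0 hi=9
19>5: swap(0,9), hi=8 ⇒ [5,18,16,15,14,13,11,10,9,19]
5=5: mid=1
18>5: swap(1,8), hi=7 ⇒ [5,9,16,15,14,13,11,10,18,19]
9>5: swap(1,7), hi=6 ⇒ [5,10,16,15,14,13,11,9,18,19]
10>5: swap(1,6), hi=5 ⇒ [5,11,16,15,14,13,10,9,18,19]
11>5: swap(1,5), hi=4 ⇒ [5,13,16,15,14,11,10,9,18,19]
13>5: swap(1,4), hi=3 ⇒ [5,14,16,15,13,11,10,9,18,19]
14>5: swap(1,3), hi=2 ⇒ [5,15,16,14,13,11,10,9,18,19]
15>5: swap(1,2), hi=1 ⇒ [5,16,15,14,13,11,10,9,18,19]
16>5: swap(1,1), hi=0 ⇒ [5,16,15,14,13,11,10,9,18,19]
done. lo=0 hi=0; nums=[5,16,15,14,13,11,10,9,18,19]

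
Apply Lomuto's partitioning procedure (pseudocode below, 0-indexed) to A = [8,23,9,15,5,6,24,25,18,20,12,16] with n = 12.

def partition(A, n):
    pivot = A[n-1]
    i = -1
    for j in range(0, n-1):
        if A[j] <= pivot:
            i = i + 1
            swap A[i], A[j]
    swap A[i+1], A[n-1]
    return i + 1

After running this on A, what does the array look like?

[8,9,15,5,6,12,16,25,18,20,23,24]

pivot = A[11] = 16; i = -1
j=0: A[0]=8 ≤ 16 → i=0, swap A[0],A[0] (no change) → [8,23,9,15,5,6,24,25,18,20,12,16]
j=1: A[1]=23 > 16 → no swap
j=2: A[2]=9 ≤ 16 → i=1, swap A[1],A[2] → [8,9,23,15,5,6,24,25,18,20,12,16]
j=3: A[3]=15 ≤ 16 → i=2, swap A[2],A[3] → [8,9,15,23,5,6,24,25,18,20,12,16]
j=4: A[4]=5 ≤ 16 → i=3, swap A[3],A[4] → [8,9,15,5,23,6,24,25,18,20,12,16]
j=5: A[5]=6 ≤ 16 → i=4, swap A[4],A[5] → [8,9,15,5,6,23,24,25,18,20,12,16]
j=6: A[6]=24 > 16 → no swap
j=7: A[7]=25 > 16 → no swap
j=8: A[8]=18 > 16 → no swap
j=9: A[9]=20 > 16 → no swap
j=10: A[10]=12 ≤ 16 → i=5, swap A[5],A[10] → [8,9,15,5,6,12,24,25,18,20,23,16]
final swap A[6],A[11] → [8,9,15,5,6,12,16,25,18,20,23,24]; return 6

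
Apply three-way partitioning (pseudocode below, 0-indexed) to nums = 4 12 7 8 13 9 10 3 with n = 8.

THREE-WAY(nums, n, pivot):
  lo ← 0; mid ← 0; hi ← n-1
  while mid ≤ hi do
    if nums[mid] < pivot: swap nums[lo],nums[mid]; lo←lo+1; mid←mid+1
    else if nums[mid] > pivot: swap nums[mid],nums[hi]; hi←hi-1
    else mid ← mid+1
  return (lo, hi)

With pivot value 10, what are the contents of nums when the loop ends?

4 3 7 8 9 10 13 12

lo=0 mid=0 hi=7
4<10: swap(0,0), lo=1 mid=1 ⇒ 4 12 7 8 13 9 10 3
12>10: swap(1,7), hi=6 ⇒ 4 3 7 8 13 9 10 12
3<10: swap(1,1), lo=2 mid=2 ⇒ 4 3 7 8 13 9 10 12
7<10: swap(2,2), lo=3 mid=3 ⇒ 4 3 7 8 13 9 10 12
8<10: swap(3,3), lo=4 mid=4 ⇒ 4 3 7 8 13 9 10 12
13>10: swap(4,6), hi=5 ⇒ 4 3 7 8 10 9 13 12
10=10: mid=5
9<10: swap(4,5), lo=5 mid=6 ⇒ 4 3 7 8 9 10 13 12
done. lo=5 hi=5; nums=4 3 7 8 9 10 13 12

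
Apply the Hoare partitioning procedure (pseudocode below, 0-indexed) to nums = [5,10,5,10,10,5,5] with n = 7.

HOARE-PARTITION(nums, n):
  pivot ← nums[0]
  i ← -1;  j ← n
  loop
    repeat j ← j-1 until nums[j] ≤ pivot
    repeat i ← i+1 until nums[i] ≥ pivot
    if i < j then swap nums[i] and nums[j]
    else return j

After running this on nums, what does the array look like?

[5,5,5,10,10,10,5]

pivot = nums[0] = 5; i = -1, j = 7
j→6 (nums[6]=5≤5), i→0 (nums[0]=5≥5); i<j, swap → [5,10,5,10,10,5,5]
j→5 (nums[5]=5≤5), i→1 (nums[1]=10≥5); i<j, swap → [5,5,5,10,10,10,5]
j→2, i→2; i≥j, return j=2. nums = [5,5,5,10,10,10,5]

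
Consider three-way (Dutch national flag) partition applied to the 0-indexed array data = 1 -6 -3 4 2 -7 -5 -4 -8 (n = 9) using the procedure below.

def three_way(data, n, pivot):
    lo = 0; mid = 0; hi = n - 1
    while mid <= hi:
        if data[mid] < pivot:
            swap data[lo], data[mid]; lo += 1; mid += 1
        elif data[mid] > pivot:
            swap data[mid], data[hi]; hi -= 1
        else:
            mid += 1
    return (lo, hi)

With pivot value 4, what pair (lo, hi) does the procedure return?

(8, 8)

lo=0 mid=0 hi=8
1<4: swap(0,0), lo=1 mid=1 ⇒ 1 -6 -3 4 2 -7 -5 -4 -8
-6<4: swap(1,1), lo=2 mid=2 ⇒ 1 -6 -3 4 2 -7 -5 -4 -8
-3<4: swap(2,2), lo=3 mid=3 ⇒ 1 -6 -3 4 2 -7 -5 -4 -8
4=4: mid=4
2<4: swap(3,4), lo=4 mid=5 ⇒ 1 -6 -3 2 4 -7 -5 -4 -8
-7<4: swap(4,5), lo=5 mid=6 ⇒ 1 -6 -3 2 -7 4 -5 -4 -8
-5<4: swap(5,6), lo=6 mid=7 ⇒ 1 -6 -3 2 -7 -5 4 -4 -8
-4<4: swap(6,7), lo=7 mid=8 ⇒ 1 -6 -3 2 -7 -5 -4 4 -8
-8<4: swap(7,8), lo=8 mid=9 ⇒ 1 -6 -3 2 -7 -5 -4 -8 4
done. lo=8 hi=8; data=1 -6 -3 2 -7 -5 -4 -8 4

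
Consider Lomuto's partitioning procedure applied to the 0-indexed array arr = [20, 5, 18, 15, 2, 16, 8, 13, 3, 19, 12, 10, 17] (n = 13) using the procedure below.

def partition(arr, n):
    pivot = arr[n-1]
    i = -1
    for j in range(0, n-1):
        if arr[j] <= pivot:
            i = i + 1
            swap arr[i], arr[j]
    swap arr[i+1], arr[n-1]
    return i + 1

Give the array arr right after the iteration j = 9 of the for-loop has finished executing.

[5, 15, 2, 16, 8, 13, 3, 20, 18, 19, 12, 10, 17]

pivot=17, i=-1
j=0: 20>17, skip
j=1: 5≤17, i=0, swap(0,1) ⇒ [5, 20, 18, 15, 2, 16, 8, 13, 3, 19, 12, 10, 17]
j=2: 18>17, skip
j=3: 15≤17, i=1, swap(1,3) ⇒ [5, 15, 18, 20, 2, 16, 8, 13, 3, 19, 12, 10, 17]
j=4: 2≤17, i=2, swap(2,4) ⇒ [5, 15, 2, 20, 18, 16, 8, 13, 3, 19, 12, 10, 17]
j=5: 16≤17, i=3, swap(3,5) ⇒ [5, 15, 2, 16, 18, 20, 8, 13, 3, 19, 12, 10, 17]
j=6: 8≤17, i=4, swap(4,6) ⇒ [5, 15, 2, 16, 8, 20, 18, 13, 3, 19, 12, 10, 17]
j=7: 13≤17, i=5, swap(5,7) ⇒ [5, 15, 2, 16, 8, 13, 18, 20, 3, 19, 12, 10, 17]
j=8: 3≤17, i=6, swap(6,8) ⇒ [5, 15, 2, 16, 8, 13, 3, 20, 18, 19, 12, 10, 17]
j=9: 19>17, skip
(after j=9) arr = [5, 15, 2, 16, 8, 13, 3, 20, 18, 19, 12, 10, 17]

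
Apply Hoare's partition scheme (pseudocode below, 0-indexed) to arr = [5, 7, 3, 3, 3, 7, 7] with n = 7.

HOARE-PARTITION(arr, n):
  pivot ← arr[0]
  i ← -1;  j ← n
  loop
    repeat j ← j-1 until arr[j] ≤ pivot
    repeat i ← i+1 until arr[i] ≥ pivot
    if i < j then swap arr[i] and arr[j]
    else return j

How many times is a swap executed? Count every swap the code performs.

2

pivot=5
j stops at 4 (3), i stops at 0 (5); swap ⇒ [3, 7, 3, 3, 5, 7, 7]
j stops at 3 (3), i stops at 1 (7); swap ⇒ [3, 3, 3, 7, 5, 7, 7]
j stops at 2, i stops at 3; i≥j ⇒ return 2. arr=[3, 3, 3, 7, 5, 7, 7]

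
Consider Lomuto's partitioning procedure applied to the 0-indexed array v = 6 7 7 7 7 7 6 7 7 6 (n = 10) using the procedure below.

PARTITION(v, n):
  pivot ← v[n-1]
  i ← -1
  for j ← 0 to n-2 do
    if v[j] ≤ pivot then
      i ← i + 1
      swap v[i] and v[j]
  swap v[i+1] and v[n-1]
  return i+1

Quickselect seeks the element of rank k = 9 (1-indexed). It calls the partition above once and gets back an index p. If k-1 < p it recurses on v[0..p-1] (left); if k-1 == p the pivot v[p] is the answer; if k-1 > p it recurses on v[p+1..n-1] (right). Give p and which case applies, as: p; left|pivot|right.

2; right

pivot=6, i=-1
j=0: 6≤6, i=0, swap(0,0) ⇒ 6 7 7 7 7 7 6 7 7 6
j=1: 7>6, skip
j=2: 7>6, skip
j=3: 7>6, skip
j=4: 7>6, skip
j=5: 7>6, skip
j=6: 6≤6, i=1, swap(1,6) ⇒ 6 6 7 7 7 7 7 7 7 6
j=7: 7>6, skip
j=8: 7>6, skip
swap(2,9) ⇒ 6 6 6 7 7 7 7 7 7 7; return 2
p = 2; k-1 = 8 > 2 ⇒ right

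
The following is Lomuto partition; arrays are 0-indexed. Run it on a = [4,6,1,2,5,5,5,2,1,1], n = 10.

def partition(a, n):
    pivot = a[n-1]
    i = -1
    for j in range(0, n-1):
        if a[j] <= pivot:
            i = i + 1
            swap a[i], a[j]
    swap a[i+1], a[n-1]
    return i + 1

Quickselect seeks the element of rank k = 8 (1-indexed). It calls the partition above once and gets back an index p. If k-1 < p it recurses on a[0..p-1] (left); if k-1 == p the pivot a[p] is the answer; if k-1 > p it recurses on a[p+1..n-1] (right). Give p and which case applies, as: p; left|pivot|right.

pivot=1, i=-1
j=0: 4>1, skip
j=1: 6>1, skip
j=2: 1≤1, i=0, swap(0,2) ⇒ [1,6,4,2,5,5,5,2,1,1]
j=3: 2>1, skip
j=4: 5>1, skip
j=5: 5>1, skip
j=6: 5>1, skip
j=7: 2>1, skip
j=8: 1≤1, i=1, swap(1,8) ⇒ [1,1,4,2,5,5,5,2,6,1]
swap(2,9) ⇒ [1,1,1,2,5,5,5,2,6,4]; return 2
p = 2; k-1 = 7 > 2 ⇒ right

2; right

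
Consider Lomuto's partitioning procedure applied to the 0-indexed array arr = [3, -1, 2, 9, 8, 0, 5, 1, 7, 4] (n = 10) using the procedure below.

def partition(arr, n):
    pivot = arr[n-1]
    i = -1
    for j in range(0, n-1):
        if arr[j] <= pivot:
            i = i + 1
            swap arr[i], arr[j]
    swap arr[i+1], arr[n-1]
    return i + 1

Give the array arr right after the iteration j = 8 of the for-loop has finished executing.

pivot = arr[9] = 4; i = -1
j=0: arr[0]=3 ≤ 4 → i=0, swap arr[0],arr[0] (no change) → [3, -1, 2, 9, 8, 0, 5, 1, 7, 4]
j=1: arr[1]=-1 ≤ 4 → i=1, swap arr[1],arr[1] (no change) → [3, -1, 2, 9, 8, 0, 5, 1, 7, 4]
j=2: arr[2]=2 ≤ 4 → i=2, swap arr[2],arr[2] (no change) → [3, -1, 2, 9, 8, 0, 5, 1, 7, 4]
j=3: arr[3]=9 > 4 → no swap
j=4: arr[4]=8 > 4 → no swap
j=5: arr[5]=0 ≤ 4 → i=3, swap arr[3],arr[5] → [3, -1, 2, 0, 8, 9, 5, 1, 7, 4]
j=6: arr[6]=5 > 4 → no swap
j=7: arr[7]=1 ≤ 4 → i=4, swap arr[4],arr[7] → [3, -1, 2, 0, 1, 9, 5, 8, 7, 4]
j=8: arr[8]=7 > 4 → no swap
(after j=8) arr = [3, -1, 2, 0, 1, 9, 5, 8, 7, 4]

[3, -1, 2, 0, 1, 9, 5, 8, 7, 4]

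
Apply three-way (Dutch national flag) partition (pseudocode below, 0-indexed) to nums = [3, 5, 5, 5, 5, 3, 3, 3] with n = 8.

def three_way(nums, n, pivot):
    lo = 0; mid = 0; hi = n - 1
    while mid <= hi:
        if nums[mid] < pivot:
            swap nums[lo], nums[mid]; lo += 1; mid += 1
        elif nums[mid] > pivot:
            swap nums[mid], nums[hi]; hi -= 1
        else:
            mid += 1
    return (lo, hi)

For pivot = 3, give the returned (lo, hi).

lo=0 mid=0 hi=7
3=3: mid=1
5>3: swap(1,7), hi=6 ⇒ [3, 3, 5, 5, 5, 3, 3, 5]
3=3: mid=2
5>3: swap(2,6), hi=5 ⇒ [3, 3, 3, 5, 5, 3, 5, 5]
3=3: mid=3
5>3: swap(3,5), hi=4 ⇒ [3, 3, 3, 3, 5, 5, 5, 5]
3=3: mid=4
5>3: swap(4,4), hi=3 ⇒ [3, 3, 3, 3, 5, 5, 5, 5]
done. lo=0 hi=3; nums=[3, 3, 3, 3, 5, 5, 5, 5]

(0, 3)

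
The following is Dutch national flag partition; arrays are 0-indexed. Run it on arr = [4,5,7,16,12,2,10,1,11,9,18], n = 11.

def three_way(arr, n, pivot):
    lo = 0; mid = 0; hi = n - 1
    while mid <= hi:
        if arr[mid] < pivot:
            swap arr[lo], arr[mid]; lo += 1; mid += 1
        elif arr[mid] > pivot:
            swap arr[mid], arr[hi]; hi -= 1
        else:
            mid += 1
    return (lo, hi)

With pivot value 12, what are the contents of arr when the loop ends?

lo=0 mid=0 hi=10
4<12: swap(0,0), lo=1 mid=1 ⇒ [4,5,7,16,12,2,10,1,11,9,18]
5<12: swap(1,1), lo=2 mid=2 ⇒ [4,5,7,16,12,2,10,1,11,9,18]
7<12: swap(2,2), lo=3 mid=3 ⇒ [4,5,7,16,12,2,10,1,11,9,18]
16>12: swap(3,10), hi=9 ⇒ [4,5,7,18,12,2,10,1,11,9,16]
18>12: swap(3,9), hi=8 ⇒ [4,5,7,9,12,2,10,1,11,18,16]
9<12: swap(3,3), lo=4 mid=4 ⇒ [4,5,7,9,12,2,10,1,11,18,16]
12=12: mid=5
2<12: swap(4,5), lo=5 mid=6 ⇒ [4,5,7,9,2,12,10,1,11,18,16]
10<12: swap(5,6), lo=6 mid=7 ⇒ [4,5,7,9,2,10,12,1,11,18,16]
1<12: swap(6,7), lo=7 mid=8 ⇒ [4,5,7,9,2,10,1,12,11,18,16]
11<12: swap(7,8), lo=8 mid=9 ⇒ [4,5,7,9,2,10,1,11,12,18,16]
done. lo=8 hi=8; arr=[4,5,7,9,2,10,1,11,12,18,16]

[4,5,7,9,2,10,1,11,12,18,16]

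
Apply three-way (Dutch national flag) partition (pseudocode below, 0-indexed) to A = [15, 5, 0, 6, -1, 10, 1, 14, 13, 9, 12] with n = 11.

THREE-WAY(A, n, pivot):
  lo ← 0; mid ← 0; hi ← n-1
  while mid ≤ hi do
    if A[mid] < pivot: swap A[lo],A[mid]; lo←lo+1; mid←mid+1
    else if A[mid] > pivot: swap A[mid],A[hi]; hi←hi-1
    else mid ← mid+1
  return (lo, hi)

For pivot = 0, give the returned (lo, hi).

(1, 1)

lo=0 mid=0 hi=10
15>0: swap(0,10), hi=9 ⇒ [12, 5, 0, 6, -1, 10, 1, 14, 13, 9, 15]
12>0: swap(0,9), hi=8 ⇒ [9, 5, 0, 6, -1, 10, 1, 14, 13, 12, 15]
9>0: swap(0,8), hi=7 ⇒ [13, 5, 0, 6, -1, 10, 1, 14, 9, 12, 15]
13>0: swap(0,7), hi=6 ⇒ [14, 5, 0, 6, -1, 10, 1, 13, 9, 12, 15]
14>0: swap(0,6), hi=5 ⇒ [1, 5, 0, 6, -1, 10, 14, 13, 9, 12, 15]
1>0: swap(0,5), hi=4 ⇒ [10, 5, 0, 6, -1, 1, 14, 13, 9, 12, 15]
10>0: swap(0,4), hi=3 ⇒ [-1, 5, 0, 6, 10, 1, 14, 13, 9, 12, 15]
-1<0: swap(0,0), lo=1 mid=1 ⇒ [-1, 5, 0, 6, 10, 1, 14, 13, 9, 12, 15]
5>0: swap(1,3), hi=2 ⇒ [-1, 6, 0, 5, 10, 1, 14, 13, 9, 12, 15]
6>0: swap(1,2), hi=1 ⇒ [-1, 0, 6, 5, 10, 1, 14, 13, 9, 12, 15]
0=0: mid=2
done. lo=1 hi=1; A=[-1, 0, 6, 5, 10, 1, 14, 13, 9, 12, 15]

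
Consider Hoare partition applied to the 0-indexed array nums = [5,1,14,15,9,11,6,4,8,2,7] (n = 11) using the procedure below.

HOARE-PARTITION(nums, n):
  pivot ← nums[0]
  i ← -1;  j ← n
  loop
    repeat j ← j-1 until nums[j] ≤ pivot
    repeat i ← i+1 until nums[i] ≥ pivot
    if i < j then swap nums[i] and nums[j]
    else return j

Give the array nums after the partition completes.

pivot = nums[0] = 5; i = -1, j = 11
j→9 (nums[9]=2≤5), i→0 (nums[0]=5≥5); i<j, swap → [2,1,14,15,9,11,6,4,8,5,7]
j→7 (nums[7]=4≤5), i→2 (nums[2]=14≥5); i<j, swap → [2,1,4,15,9,11,6,14,8,5,7]
j→2, i→3; i≥j, return j=2. nums = [2,1,4,15,9,11,6,14,8,5,7]

[2,1,4,15,9,11,6,14,8,5,7]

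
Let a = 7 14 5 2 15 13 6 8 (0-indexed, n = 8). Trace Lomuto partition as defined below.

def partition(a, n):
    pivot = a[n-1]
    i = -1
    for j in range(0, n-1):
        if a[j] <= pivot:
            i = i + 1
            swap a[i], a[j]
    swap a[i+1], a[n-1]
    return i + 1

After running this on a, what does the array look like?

7 5 2 6 8 13 14 15

pivot = a[7] = 8; i = -1
j=0: a[0]=7 ≤ 8 → i=0, swap a[0],a[0] (no change) → 7 14 5 2 15 13 6 8
j=1: a[1]=14 > 8 → no swap
j=2: a[2]=5 ≤ 8 → i=1, swap a[1],a[2] → 7 5 14 2 15 13 6 8
j=3: a[3]=2 ≤ 8 → i=2, swap a[2],a[3] → 7 5 2 14 15 13 6 8
j=4: a[4]=15 > 8 → no swap
j=5: a[5]=13 > 8 → no swap
j=6: a[6]=6 ≤ 8 → i=3, swap a[3],a[6] → 7 5 2 6 15 13 14 8
final swap a[4],a[7] → 7 5 2 6 8 13 14 15; return 4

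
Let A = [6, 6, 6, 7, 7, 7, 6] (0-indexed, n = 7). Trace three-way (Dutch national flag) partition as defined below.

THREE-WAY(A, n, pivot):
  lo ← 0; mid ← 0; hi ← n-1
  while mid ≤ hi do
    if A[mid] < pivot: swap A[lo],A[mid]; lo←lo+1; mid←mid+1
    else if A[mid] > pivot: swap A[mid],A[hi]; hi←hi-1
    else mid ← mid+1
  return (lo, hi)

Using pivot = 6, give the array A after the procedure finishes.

[6, 6, 6, 6, 7, 7, 7]

lo=0 mid=0 hi=6
6=6: mid=1
6=6: mid=2
6=6: mid=3
7>6: swap(3,6), hi=5 ⇒ [6, 6, 6, 6, 7, 7, 7]
6=6: mid=4
7>6: swap(4,5), hi=4 ⇒ [6, 6, 6, 6, 7, 7, 7]
7>6: swap(4,4), hi=3 ⇒ [6, 6, 6, 6, 7, 7, 7]
done. lo=0 hi=3; A=[6, 6, 6, 6, 7, 7, 7]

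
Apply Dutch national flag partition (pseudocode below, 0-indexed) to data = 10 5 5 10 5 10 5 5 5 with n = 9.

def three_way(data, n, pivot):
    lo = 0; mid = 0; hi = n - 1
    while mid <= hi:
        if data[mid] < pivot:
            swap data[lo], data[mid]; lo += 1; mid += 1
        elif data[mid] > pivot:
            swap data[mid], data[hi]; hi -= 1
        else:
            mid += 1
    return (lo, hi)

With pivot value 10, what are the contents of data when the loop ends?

pivot = 10; lo=0, mid=0, hi=8
data[mid]=10=10: mid=1
data[mid]=5<10: swap data[0],data[1]; lo=1,mid=2 → 5 10 5 10 5 10 5 5 5
data[mid]=5<10: swap data[1],data[2]; lo=2,mid=3 → 5 5 10 10 5 10 5 5 5
data[mid]=10=10: mid=4
data[mid]=5<10: swap data[2],data[4]; lo=3,mid=5 → 5 5 5 10 10 10 5 5 5
data[mid]=10=10: mid=6
data[mid]=5<10: swap data[3],data[6]; lo=4,mid=7 → 5 5 5 5 10 10 10 5 5
data[mid]=5<10: swap data[4],data[7]; lo=5,mid=8 → 5 5 5 5 5 10 10 10 5
data[mid]=5<10: swap data[5],data[8]; lo=6,mid=9 → 5 5 5 5 5 5 10 10 10
end: lo=6, hi=8; data = 5 5 5 5 5 5 10 10 10

5 5 5 5 5 5 10 10 10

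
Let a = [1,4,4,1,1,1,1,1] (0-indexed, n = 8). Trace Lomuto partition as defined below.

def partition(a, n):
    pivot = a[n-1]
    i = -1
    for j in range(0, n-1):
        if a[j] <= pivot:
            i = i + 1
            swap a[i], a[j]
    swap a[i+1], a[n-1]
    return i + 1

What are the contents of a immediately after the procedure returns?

pivot=1, i=-1
j=0: 1≤1, i=0, swap(0,0) ⇒ [1,4,4,1,1,1,1,1]
j=1: 4>1, skip
j=2: 4>1, skip
j=3: 1≤1, i=1, swap(1,3) ⇒ [1,1,4,4,1,1,1,1]
j=4: 1≤1, i=2, swap(2,4) ⇒ [1,1,1,4,4,1,1,1]
j=5: 1≤1, i=3, swap(3,5) ⇒ [1,1,1,1,4,4,1,1]
j=6: 1≤1, i=4, swap(4,6) ⇒ [1,1,1,1,1,4,4,1]
swap(5,7) ⇒ [1,1,1,1,1,1,4,4]; return 5

[1,1,1,1,1,1,4,4]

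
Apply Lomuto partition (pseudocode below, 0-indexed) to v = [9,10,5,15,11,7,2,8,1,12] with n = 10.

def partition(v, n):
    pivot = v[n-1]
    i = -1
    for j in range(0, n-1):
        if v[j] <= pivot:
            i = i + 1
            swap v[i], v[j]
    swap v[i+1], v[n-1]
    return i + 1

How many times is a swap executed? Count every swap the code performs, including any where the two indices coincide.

9

pivot=12, i=-1
j=0: 9≤12, i=0, swap(0,0) ⇒ [9,10,5,15,11,7,2,8,1,12]
j=1: 10≤12, i=1, swap(1,1) ⇒ [9,10,5,15,11,7,2,8,1,12]
j=2: 5≤12, i=2, swap(2,2) ⇒ [9,10,5,15,11,7,2,8,1,12]
j=3: 15>12, skip
j=4: 11≤12, i=3, swap(3,4) ⇒ [9,10,5,11,15,7,2,8,1,12]
j=5: 7≤12, i=4, swap(4,5) ⇒ [9,10,5,11,7,15,2,8,1,12]
j=6: 2≤12, i=5, swap(5,6) ⇒ [9,10,5,11,7,2,15,8,1,12]
j=7: 8≤12, i=6, swap(6,7) ⇒ [9,10,5,11,7,2,8,15,1,12]
j=8: 1≤12, i=7, swap(7,8) ⇒ [9,10,5,11,7,2,8,1,15,12]
swap(8,9) ⇒ [9,10,5,11,7,2,8,1,12,15]; return 8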